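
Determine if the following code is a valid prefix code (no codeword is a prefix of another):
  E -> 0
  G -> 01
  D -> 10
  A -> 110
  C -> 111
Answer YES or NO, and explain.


Checking each pair (does one codeword prefix another?):
  E='0' vs G='01': prefix -- VIOLATION

NO -- this is NOT a valid prefix code. E (0) is a prefix of G (01).


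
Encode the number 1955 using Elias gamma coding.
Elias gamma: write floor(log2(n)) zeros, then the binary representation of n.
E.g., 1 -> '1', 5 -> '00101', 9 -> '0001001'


num_bits = floor(log2(1955)) + 1 = 11
leading_zeros = num_bits - 1 = 10
binary(1955) = 11110100011

Elias gamma(1955) = '0000000000' + '11110100011' = 000000000011110100011 (21 bits)


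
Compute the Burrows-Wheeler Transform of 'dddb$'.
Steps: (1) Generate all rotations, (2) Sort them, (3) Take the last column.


Rotations (sorted):
  0: $dddb -> last char: b
  1: b$ddd -> last char: d
  2: db$dd -> last char: d
  3: ddb$d -> last char: d
  4: dddb$ -> last char: $


BWT = bddd$


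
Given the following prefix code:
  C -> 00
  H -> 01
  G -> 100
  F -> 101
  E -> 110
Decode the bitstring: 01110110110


Decoding step by step:
Bits 01 -> H
Bits 110 -> E
Bits 110 -> E
Bits 110 -> E


Decoded message: HEEE


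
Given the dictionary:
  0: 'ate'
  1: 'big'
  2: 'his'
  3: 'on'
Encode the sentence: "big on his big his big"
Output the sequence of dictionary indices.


Look up each word in the dictionary:
  'big' -> 1
  'on' -> 3
  'his' -> 2
  'big' -> 1
  'his' -> 2
  'big' -> 1

Encoded: [1, 3, 2, 1, 2, 1]


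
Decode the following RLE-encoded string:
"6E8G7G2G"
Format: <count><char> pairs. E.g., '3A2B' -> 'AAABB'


Expanding each <count><char> pair:
  6E -> 'EEEEEE'
  8G -> 'GGGGGGGG'
  7G -> 'GGGGGGG'
  2G -> 'GG'

Decoded = EEEEEEGGGGGGGGGGGGGGGGG


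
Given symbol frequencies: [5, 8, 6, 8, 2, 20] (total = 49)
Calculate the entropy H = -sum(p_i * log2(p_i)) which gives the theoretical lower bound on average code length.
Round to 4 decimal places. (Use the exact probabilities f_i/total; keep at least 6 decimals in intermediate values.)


Per-symbol terms -p_i * log2(p_i) with p_i = f_i/49:
  p = 5/49 = 0.102041: log2(p) = -3.292782, -p*log2(p) = 0.335998
  p = 8/49 = 0.163265: log2(p) = -2.614710, -p*log2(p) = 0.426891
  p = 6/49 = 0.122449: log2(p) = -3.029747, -p*log2(p) = 0.370989
  p = 8/49 = 0.163265: log2(p) = -2.614710, -p*log2(p) = 0.426891
  p = 2/49 = 0.040816: log2(p) = -4.614710, -p*log2(p) = 0.188356
  p = 20/49 = 0.408163: log2(p) = -1.292782, -p*log2(p) = 0.527666
H = 0.335998 + 0.426891 + 0.370989 + 0.426891 + 0.188356 + 0.527666 = 2.276791

H = 2.2768 bits/symbol


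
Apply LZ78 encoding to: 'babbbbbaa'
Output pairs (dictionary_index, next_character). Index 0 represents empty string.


LZ78 encoding steps:
Dictionary: {0: ''}
Step 1: w='' (idx 0), next='b' -> output (0, 'b'), add 'b' as idx 1
Step 2: w='' (idx 0), next='a' -> output (0, 'a'), add 'a' as idx 2
Step 3: w='b' (idx 1), next='b' -> output (1, 'b'), add 'bb' as idx 3
Step 4: w='bb' (idx 3), next='b' -> output (3, 'b'), add 'bbb' as idx 4
Step 5: w='a' (idx 2), next='a' -> output (2, 'a'), add 'aa' as idx 5


Encoded: [(0, 'b'), (0, 'a'), (1, 'b'), (3, 'b'), (2, 'a')]


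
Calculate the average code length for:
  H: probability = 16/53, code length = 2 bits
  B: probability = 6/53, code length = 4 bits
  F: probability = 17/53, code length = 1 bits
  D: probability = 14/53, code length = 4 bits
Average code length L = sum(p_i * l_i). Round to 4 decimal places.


Weighted contributions p_i * l_i:
  H: (16/53) * 2 = 32/53
  B: (6/53) * 4 = 24/53
  F: (17/53) * 1 = 17/53
  D: (14/53) * 4 = 56/53
Sum = (32 + 24 + 17 + 56)/53 = 129/53

L = 129/53 = 2.4340 bits/symbol


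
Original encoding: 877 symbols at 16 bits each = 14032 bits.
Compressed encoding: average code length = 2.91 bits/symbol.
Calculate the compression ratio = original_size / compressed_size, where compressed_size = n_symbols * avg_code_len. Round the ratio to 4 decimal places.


original_size = n_symbols * orig_bits = 877 * 16 = 14032 bits
compressed_size = n_symbols * avg_code_len = 877 * 2.91 = 2552.07 bits
ratio = original_size / compressed_size = 14032 / 2552.07 = 5.4983

Compression ratio = 5.4983


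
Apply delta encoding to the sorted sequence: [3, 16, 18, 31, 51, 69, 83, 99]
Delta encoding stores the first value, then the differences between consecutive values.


First value: 3
Deltas:
  16 - 3 = 13
  18 - 16 = 2
  31 - 18 = 13
  51 - 31 = 20
  69 - 51 = 18
  83 - 69 = 14
  99 - 83 = 16


Delta encoded: [3, 13, 2, 13, 20, 18, 14, 16]


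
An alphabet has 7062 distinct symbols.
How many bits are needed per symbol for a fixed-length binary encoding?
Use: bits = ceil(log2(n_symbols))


log2(7062) = 12.7859
Bracket: 2^12 = 4096 < 7062 <= 2^13 = 8192
So ceil(log2(7062)) = 13

bits = ceil(log2(7062)) = ceil(12.7859) = 13 bits


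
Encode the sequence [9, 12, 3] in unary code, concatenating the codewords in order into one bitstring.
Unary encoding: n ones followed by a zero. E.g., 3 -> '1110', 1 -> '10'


Encode each number as n ones followed by a terminating 0:
  9 -> 1111111110 (10 bits)
  12 -> 1111111111110 (13 bits)
  3 -> 1110 (4 bits)
Total length = 10 + 13 + 4 = 27 bits.

Unary([9, 12, 3]) = 111111111011111111111101110 (27 bits)


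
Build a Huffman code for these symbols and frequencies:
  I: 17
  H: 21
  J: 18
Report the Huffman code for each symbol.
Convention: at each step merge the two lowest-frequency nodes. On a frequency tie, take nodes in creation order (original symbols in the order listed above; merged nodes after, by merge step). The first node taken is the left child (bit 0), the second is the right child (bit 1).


Huffman tree construction:
Step 1: Merge I(17) + J(18) = 35
Step 2: Merge H(21) + (I+J)(35) = 56
Read each symbol's code off the tree from the root (left child = 0, right child = 1).

Codes:
  I: 10 (length 2)
  H: 0 (length 1)
  J: 11 (length 2)
Average code length: 91/56 = 1.6250 bits/symbol


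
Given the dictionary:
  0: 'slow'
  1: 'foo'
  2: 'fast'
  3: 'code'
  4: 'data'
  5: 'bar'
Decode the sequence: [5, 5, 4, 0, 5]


Look up each index in the dictionary:
  5 -> 'bar'
  5 -> 'bar'
  4 -> 'data'
  0 -> 'slow'
  5 -> 'bar'

Decoded: "bar bar data slow bar"


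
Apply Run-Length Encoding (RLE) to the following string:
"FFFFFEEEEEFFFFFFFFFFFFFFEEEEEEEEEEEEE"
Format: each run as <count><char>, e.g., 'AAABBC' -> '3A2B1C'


Scanning runs left to right:
  i=0: run of 'F' x 5 -> '5F'
  i=5: run of 'E' x 5 -> '5E'
  i=10: run of 'F' x 14 -> '14F'
  i=24: run of 'E' x 13 -> '13E'

RLE = 5F5E14F13E


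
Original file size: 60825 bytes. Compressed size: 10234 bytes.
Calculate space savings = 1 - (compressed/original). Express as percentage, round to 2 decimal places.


ratio = compressed/original = 10234/60825 = 0.168253
savings = 1 - ratio = 1 - 0.168253 = 0.831747
as a percentage: 0.831747 * 100 = 83.17%

Space savings = 1 - 10234/60825 = 83.17%


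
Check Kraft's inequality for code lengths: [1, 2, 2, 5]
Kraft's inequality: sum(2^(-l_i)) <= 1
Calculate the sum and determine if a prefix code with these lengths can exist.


Sum = 2^(-1) + 2^(-2) + 2^(-2) + 2^(-5)
    = 0.5 + 0.25 + 0.25 + 0.03125
    = 33/32 = 1.03125
Since 1.03125 > 1, Kraft's inequality is NOT satisfied.
A prefix code with these lengths CANNOT exist.

Kraft sum = 1.03125. Not satisfied.


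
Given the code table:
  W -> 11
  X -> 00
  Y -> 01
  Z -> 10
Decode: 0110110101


Decoding:
01 -> Y
10 -> Z
11 -> W
01 -> Y
01 -> Y


Result: YZWYY


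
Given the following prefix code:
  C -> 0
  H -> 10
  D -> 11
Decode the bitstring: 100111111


Decoding step by step:
Bits 10 -> H
Bits 0 -> C
Bits 11 -> D
Bits 11 -> D
Bits 11 -> D


Decoded message: HCDDD


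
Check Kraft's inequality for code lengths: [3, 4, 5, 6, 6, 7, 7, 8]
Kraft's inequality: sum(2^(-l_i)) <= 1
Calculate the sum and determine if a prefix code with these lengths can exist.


Sum = 2^(-3) + 2^(-4) + 2^(-5) + 2^(-6) + 2^(-6) + 2^(-7) + 2^(-7) + 2^(-8)
    = 0.125 + 0.0625 + 0.03125 + 0.015625 + 0.015625 + 0.0078125 + 0.0078125 + 0.00390625
    = 69/256 = 0.26953125
Since 0.26953125 <= 1, Kraft's inequality IS satisfied.
A prefix code with these lengths CAN exist.

Kraft sum = 0.26953125. Satisfied.


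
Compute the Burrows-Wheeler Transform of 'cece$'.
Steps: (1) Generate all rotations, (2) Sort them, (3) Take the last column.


Rotations (sorted):
  0: $cece -> last char: e
  1: ce$ce -> last char: e
  2: cece$ -> last char: $
  3: e$cec -> last char: c
  4: ece$c -> last char: c


BWT = ee$cc


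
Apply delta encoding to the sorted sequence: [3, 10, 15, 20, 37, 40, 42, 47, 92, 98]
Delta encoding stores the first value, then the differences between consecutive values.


First value: 3
Deltas:
  10 - 3 = 7
  15 - 10 = 5
  20 - 15 = 5
  37 - 20 = 17
  40 - 37 = 3
  42 - 40 = 2
  47 - 42 = 5
  92 - 47 = 45
  98 - 92 = 6


Delta encoded: [3, 7, 5, 5, 17, 3, 2, 5, 45, 6]


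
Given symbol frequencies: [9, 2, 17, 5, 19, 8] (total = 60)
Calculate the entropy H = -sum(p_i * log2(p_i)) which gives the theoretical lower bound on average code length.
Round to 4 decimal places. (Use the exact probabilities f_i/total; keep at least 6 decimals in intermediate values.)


Per-symbol terms -p_i * log2(p_i) with p_i = f_i/60:
  p = 9/60 = 0.150000: log2(p) = -2.736966, -p*log2(p) = 0.410545
  p = 2/60 = 0.033333: log2(p) = -4.906891, -p*log2(p) = 0.163563
  p = 17/60 = 0.283333: log2(p) = -1.819428, -p*log2(p) = 0.515505
  p = 5/60 = 0.083333: log2(p) = -3.584963, -p*log2(p) = 0.298747
  p = 19/60 = 0.316667: log2(p) = -1.658963, -p*log2(p) = 0.525338
  p = 8/60 = 0.133333: log2(p) = -2.906891, -p*log2(p) = 0.387585
H = 0.410545 + 0.163563 + 0.515505 + 0.298747 + 0.525338 + 0.387585 = 2.301283

H = 2.3013 bits/symbol


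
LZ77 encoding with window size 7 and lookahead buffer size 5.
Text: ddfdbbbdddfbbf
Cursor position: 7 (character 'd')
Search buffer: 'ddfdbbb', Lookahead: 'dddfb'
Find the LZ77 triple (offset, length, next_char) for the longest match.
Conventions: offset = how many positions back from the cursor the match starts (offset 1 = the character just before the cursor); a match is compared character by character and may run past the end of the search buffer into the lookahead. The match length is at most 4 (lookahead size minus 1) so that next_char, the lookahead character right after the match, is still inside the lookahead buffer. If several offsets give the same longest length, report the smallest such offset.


Try each offset into the search buffer:
  offset=1 (pos 6, char 'b'): match length 0
  offset=2 (pos 5, char 'b'): match length 0
  offset=3 (pos 4, char 'b'): match length 0
  offset=4 (pos 3, char 'd'): match length 1
  offset=5 (pos 2, char 'f'): match length 0
  offset=6 (pos 1, char 'd'): match length 1
  offset=7 (pos 0, char 'd'): match length 2
Longest match has length 2 at offset 7.
next_char = character at position 7 + 2 = 9 -> 'd'

Best match: offset=7, length=2 (matching 'dd' starting at position 0)
LZ77 triple: (7, 2, 'd')


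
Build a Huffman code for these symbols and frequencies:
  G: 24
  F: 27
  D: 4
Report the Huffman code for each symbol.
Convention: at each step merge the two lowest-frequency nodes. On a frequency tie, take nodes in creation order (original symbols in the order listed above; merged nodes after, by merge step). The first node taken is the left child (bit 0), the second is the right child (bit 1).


Huffman tree construction:
Step 1: Merge D(4) + G(24) = 28
Step 2: Merge F(27) + (D+G)(28) = 55
Read each symbol's code off the tree from the root (left child = 0, right child = 1).

Codes:
  G: 11 (length 2)
  F: 0 (length 1)
  D: 10 (length 2)
Average code length: 83/55 = 1.5091 bits/symbol


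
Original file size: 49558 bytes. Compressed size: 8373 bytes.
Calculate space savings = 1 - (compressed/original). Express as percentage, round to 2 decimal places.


ratio = compressed/original = 8373/49558 = 0.168954
savings = 1 - ratio = 1 - 0.168954 = 0.831046
as a percentage: 0.831046 * 100 = 83.1%

Space savings = 1 - 8373/49558 = 83.1%


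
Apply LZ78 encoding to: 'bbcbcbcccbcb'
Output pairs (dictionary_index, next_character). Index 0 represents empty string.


LZ78 encoding steps:
Dictionary: {0: ''}
Step 1: w='' (idx 0), next='b' -> output (0, 'b'), add 'b' as idx 1
Step 2: w='b' (idx 1), next='c' -> output (1, 'c'), add 'bc' as idx 2
Step 3: w='bc' (idx 2), next='b' -> output (2, 'b'), add 'bcb' as idx 3
Step 4: w='' (idx 0), next='c' -> output (0, 'c'), add 'c' as idx 4
Step 5: w='c' (idx 4), next='c' -> output (4, 'c'), add 'cc' as idx 5
Step 6: w='bcb' (idx 3), end of input -> output (3, '')


Encoded: [(0, 'b'), (1, 'c'), (2, 'b'), (0, 'c'), (4, 'c'), (3, '')]


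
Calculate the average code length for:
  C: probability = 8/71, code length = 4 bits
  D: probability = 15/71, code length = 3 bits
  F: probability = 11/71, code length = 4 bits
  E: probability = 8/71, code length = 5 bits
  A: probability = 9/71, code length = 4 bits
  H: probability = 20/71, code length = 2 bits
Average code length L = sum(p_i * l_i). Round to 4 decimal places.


Weighted contributions p_i * l_i:
  C: (8/71) * 4 = 32/71
  D: (15/71) * 3 = 45/71
  F: (11/71) * 4 = 44/71
  E: (8/71) * 5 = 40/71
  A: (9/71) * 4 = 36/71
  H: (20/71) * 2 = 40/71
Sum = (32 + 45 + 44 + 40 + 36 + 40)/71 = 237/71

L = 237/71 = 3.3380 bits/symbol


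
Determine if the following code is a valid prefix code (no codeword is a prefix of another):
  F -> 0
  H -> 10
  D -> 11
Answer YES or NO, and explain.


Checking each pair (does one codeword prefix another?):
  F='0' vs H='10': no prefix
  F='0' vs D='11': no prefix
  H='10' vs F='0': no prefix
  H='10' vs D='11': no prefix
  D='11' vs F='0': no prefix
  D='11' vs H='10': no prefix
No violation found over all pairs.

YES -- this is a valid prefix code. No codeword is a prefix of any other codeword.


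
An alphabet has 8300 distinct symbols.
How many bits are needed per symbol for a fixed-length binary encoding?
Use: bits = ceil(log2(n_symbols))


log2(8300) = 13.0189
Bracket: 2^13 = 8192 < 8300 <= 2^14 = 16384
So ceil(log2(8300)) = 14

bits = ceil(log2(8300)) = ceil(13.0189) = 14 bits


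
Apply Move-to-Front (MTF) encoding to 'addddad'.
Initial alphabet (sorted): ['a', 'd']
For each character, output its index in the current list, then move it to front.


MTF encoding:
'a': index 0 in ['a', 'd'] -> ['a', 'd']
'd': index 1 in ['a', 'd'] -> ['d', 'a']
'd': index 0 in ['d', 'a'] -> ['d', 'a']
'd': index 0 in ['d', 'a'] -> ['d', 'a']
'd': index 0 in ['d', 'a'] -> ['d', 'a']
'a': index 1 in ['d', 'a'] -> ['a', 'd']
'd': index 1 in ['a', 'd'] -> ['d', 'a']


Output: [0, 1, 0, 0, 0, 1, 1]


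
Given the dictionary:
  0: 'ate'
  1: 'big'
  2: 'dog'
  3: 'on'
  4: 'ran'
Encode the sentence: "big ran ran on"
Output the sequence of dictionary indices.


Look up each word in the dictionary:
  'big' -> 1
  'ran' -> 4
  'ran' -> 4
  'on' -> 3

Encoded: [1, 4, 4, 3]


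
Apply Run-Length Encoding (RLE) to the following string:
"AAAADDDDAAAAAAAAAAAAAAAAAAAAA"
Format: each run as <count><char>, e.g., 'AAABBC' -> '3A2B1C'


Scanning runs left to right:
  i=0: run of 'A' x 4 -> '4A'
  i=4: run of 'D' x 4 -> '4D'
  i=8: run of 'A' x 21 -> '21A'

RLE = 4A4D21A


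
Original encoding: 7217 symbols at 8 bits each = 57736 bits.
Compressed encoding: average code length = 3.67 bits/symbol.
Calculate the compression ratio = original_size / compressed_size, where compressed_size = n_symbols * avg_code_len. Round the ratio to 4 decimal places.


original_size = n_symbols * orig_bits = 7217 * 8 = 57736 bits
compressed_size = n_symbols * avg_code_len = 7217 * 3.67 = 26486.39 bits
ratio = original_size / compressed_size = 57736 / 26486.39 = 2.1798

Compression ratio = 2.1798


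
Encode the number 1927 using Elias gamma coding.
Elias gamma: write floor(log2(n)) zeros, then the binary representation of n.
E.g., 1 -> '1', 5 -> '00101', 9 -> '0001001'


num_bits = floor(log2(1927)) + 1 = 11
leading_zeros = num_bits - 1 = 10
binary(1927) = 11110000111

Elias gamma(1927) = '0000000000' + '11110000111' = 000000000011110000111 (21 bits)


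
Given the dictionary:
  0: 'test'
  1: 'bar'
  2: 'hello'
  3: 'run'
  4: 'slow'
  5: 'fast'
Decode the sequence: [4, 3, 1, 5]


Look up each index in the dictionary:
  4 -> 'slow'
  3 -> 'run'
  1 -> 'bar'
  5 -> 'fast'

Decoded: "slow run bar fast"


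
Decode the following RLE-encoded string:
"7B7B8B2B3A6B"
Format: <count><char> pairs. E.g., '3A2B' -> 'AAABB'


Expanding each <count><char> pair:
  7B -> 'BBBBBBB'
  7B -> 'BBBBBBB'
  8B -> 'BBBBBBBB'
  2B -> 'BB'
  3A -> 'AAA'
  6B -> 'BBBBBB'

Decoded = BBBBBBBBBBBBBBBBBBBBBBBBAAABBBBBB


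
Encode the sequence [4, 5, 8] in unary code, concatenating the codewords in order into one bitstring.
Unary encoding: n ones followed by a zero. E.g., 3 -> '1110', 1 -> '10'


Encode each number as n ones followed by a terminating 0:
  4 -> 11110 (5 bits)
  5 -> 111110 (6 bits)
  8 -> 111111110 (9 bits)
Total length = 5 + 6 + 9 = 20 bits.

Unary([4, 5, 8]) = 11110111110111111110 (20 bits)


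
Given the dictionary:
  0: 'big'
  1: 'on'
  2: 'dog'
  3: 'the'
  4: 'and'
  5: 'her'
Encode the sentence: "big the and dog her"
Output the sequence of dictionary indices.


Look up each word in the dictionary:
  'big' -> 0
  'the' -> 3
  'and' -> 4
  'dog' -> 2
  'her' -> 5

Encoded: [0, 3, 4, 2, 5]


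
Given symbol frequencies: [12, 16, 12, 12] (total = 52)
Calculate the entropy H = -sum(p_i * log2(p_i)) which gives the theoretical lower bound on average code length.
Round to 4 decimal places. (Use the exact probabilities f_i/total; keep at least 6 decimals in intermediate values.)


Per-symbol terms -p_i * log2(p_i) with p_i = f_i/52:
  p = 12/52 = 0.230769: log2(p) = -2.115477, -p*log2(p) = 0.488187
  p = 16/52 = 0.307692: log2(p) = -1.700440, -p*log2(p) = 0.523212
  p = 12/52 = 0.230769: log2(p) = -2.115477, -p*log2(p) = 0.488187
  p = 12/52 = 0.230769: log2(p) = -2.115477, -p*log2(p) = 0.488187
H = 0.488187 + 0.523212 + 0.488187 + 0.488187 = 1.987773

H = 1.9878 bits/symbol


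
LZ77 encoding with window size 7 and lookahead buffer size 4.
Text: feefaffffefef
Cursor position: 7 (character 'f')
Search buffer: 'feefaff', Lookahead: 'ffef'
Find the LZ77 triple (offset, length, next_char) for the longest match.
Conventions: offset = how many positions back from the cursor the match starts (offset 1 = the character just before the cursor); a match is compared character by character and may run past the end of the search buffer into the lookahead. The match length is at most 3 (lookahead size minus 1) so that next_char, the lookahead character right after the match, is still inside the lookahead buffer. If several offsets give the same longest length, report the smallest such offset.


Try each offset into the search buffer:
  offset=1 (pos 6, char 'f'): match length 2
  offset=2 (pos 5, char 'f'): match length 2
  offset=3 (pos 4, char 'a'): match length 0
  offset=4 (pos 3, char 'f'): match length 1
  offset=5 (pos 2, char 'e'): match length 0
  offset=6 (pos 1, char 'e'): match length 0
  offset=7 (pos 0, char 'f'): match length 1
Longest match has length 2, found at offsets 1, 2; take the smallest, offset 1.
next_char = character at position 7 + 2 = 9 -> 'e'

Best match: offset=1, length=2 (matching 'ff' starting at position 6)
LZ77 triple: (1, 2, 'e')


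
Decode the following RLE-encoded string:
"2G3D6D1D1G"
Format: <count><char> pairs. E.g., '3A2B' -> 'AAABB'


Expanding each <count><char> pair:
  2G -> 'GG'
  3D -> 'DDD'
  6D -> 'DDDDDD'
  1D -> 'D'
  1G -> 'G'

Decoded = GGDDDDDDDDDDG


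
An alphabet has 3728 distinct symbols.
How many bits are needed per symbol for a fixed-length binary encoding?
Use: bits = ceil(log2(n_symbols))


log2(3728) = 11.8642
Bracket: 2^11 = 2048 < 3728 <= 2^12 = 4096
So ceil(log2(3728)) = 12

bits = ceil(log2(3728)) = ceil(11.8642) = 12 bits


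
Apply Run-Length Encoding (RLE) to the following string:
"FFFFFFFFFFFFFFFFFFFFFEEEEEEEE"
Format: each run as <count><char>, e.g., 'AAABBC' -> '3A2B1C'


Scanning runs left to right:
  i=0: run of 'F' x 21 -> '21F'
  i=21: run of 'E' x 8 -> '8E'

RLE = 21F8E


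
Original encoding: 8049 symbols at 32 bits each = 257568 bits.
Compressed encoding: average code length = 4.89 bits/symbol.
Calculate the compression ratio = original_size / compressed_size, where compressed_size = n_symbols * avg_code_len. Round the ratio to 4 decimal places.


original_size = n_symbols * orig_bits = 8049 * 32 = 257568 bits
compressed_size = n_symbols * avg_code_len = 8049 * 4.89 = 39359.61 bits
ratio = original_size / compressed_size = 257568 / 39359.61 = 6.544

Compression ratio = 6.544


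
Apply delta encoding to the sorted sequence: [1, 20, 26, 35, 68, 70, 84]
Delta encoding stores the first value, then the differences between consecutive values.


First value: 1
Deltas:
  20 - 1 = 19
  26 - 20 = 6
  35 - 26 = 9
  68 - 35 = 33
  70 - 68 = 2
  84 - 70 = 14


Delta encoded: [1, 19, 6, 9, 33, 2, 14]


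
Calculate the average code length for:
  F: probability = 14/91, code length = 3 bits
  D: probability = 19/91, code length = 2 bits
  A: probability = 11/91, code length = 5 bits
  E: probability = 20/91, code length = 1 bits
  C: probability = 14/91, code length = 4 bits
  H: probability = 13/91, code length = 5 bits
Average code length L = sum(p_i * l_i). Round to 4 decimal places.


Weighted contributions p_i * l_i:
  F: (14/91) * 3 = 42/91
  D: (19/91) * 2 = 38/91
  A: (11/91) * 5 = 55/91
  E: (20/91) * 1 = 20/91
  C: (14/91) * 4 = 56/91
  H: (13/91) * 5 = 65/91
Sum = (42 + 38 + 55 + 20 + 56 + 65)/91 = 276/91

L = 276/91 = 3.0330 bits/symbol


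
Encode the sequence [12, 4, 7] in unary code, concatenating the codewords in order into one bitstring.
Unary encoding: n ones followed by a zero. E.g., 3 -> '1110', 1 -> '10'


Encode each number as n ones followed by a terminating 0:
  12 -> 1111111111110 (13 bits)
  4 -> 11110 (5 bits)
  7 -> 11111110 (8 bits)
Total length = 13 + 5 + 8 = 26 bits.

Unary([12, 4, 7]) = 11111111111101111011111110 (26 bits)


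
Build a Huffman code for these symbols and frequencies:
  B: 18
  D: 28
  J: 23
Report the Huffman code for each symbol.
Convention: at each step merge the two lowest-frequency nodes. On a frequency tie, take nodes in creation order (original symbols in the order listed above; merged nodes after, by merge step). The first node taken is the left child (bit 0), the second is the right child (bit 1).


Huffman tree construction:
Step 1: Merge B(18) + J(23) = 41
Step 2: Merge D(28) + (B+J)(41) = 69
Read each symbol's code off the tree from the root (left child = 0, right child = 1).

Codes:
  B: 10 (length 2)
  D: 0 (length 1)
  J: 11 (length 2)
Average code length: 110/69 = 1.5942 bits/symbol


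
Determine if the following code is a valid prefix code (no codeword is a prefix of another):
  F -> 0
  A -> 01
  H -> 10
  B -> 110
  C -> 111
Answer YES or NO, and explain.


Checking each pair (does one codeword prefix another?):
  F='0' vs A='01': prefix -- VIOLATION

NO -- this is NOT a valid prefix code. F (0) is a prefix of A (01).


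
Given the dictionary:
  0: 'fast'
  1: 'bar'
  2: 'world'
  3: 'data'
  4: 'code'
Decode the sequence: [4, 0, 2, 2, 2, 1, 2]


Look up each index in the dictionary:
  4 -> 'code'
  0 -> 'fast'
  2 -> 'world'
  2 -> 'world'
  2 -> 'world'
  1 -> 'bar'
  2 -> 'world'

Decoded: "code fast world world world bar world"


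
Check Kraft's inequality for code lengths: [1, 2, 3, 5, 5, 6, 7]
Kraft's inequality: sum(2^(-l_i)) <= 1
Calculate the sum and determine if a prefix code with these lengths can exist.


Sum = 2^(-1) + 2^(-2) + 2^(-3) + 2^(-5) + 2^(-5) + 2^(-6) + 2^(-7)
    = 0.5 + 0.25 + 0.125 + 0.03125 + 0.03125 + 0.015625 + 0.0078125
    = 123/128 = 0.9609375
Since 0.9609375 <= 1, Kraft's inequality IS satisfied.
A prefix code with these lengths CAN exist.

Kraft sum = 0.9609375. Satisfied.


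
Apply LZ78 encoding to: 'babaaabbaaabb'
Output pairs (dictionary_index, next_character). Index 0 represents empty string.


LZ78 encoding steps:
Dictionary: {0: ''}
Step 1: w='' (idx 0), next='b' -> output (0, 'b'), add 'b' as idx 1
Step 2: w='' (idx 0), next='a' -> output (0, 'a'), add 'a' as idx 2
Step 3: w='b' (idx 1), next='a' -> output (1, 'a'), add 'ba' as idx 3
Step 4: w='a' (idx 2), next='a' -> output (2, 'a'), add 'aa' as idx 4
Step 5: w='b' (idx 1), next='b' -> output (1, 'b'), add 'bb' as idx 5
Step 6: w='aa' (idx 4), next='a' -> output (4, 'a'), add 'aaa' as idx 6
Step 7: w='bb' (idx 5), end of input -> output (5, '')


Encoded: [(0, 'b'), (0, 'a'), (1, 'a'), (2, 'a'), (1, 'b'), (4, 'a'), (5, '')]


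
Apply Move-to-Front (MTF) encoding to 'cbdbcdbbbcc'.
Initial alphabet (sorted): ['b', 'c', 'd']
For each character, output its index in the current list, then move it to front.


MTF encoding:
'c': index 1 in ['b', 'c', 'd'] -> ['c', 'b', 'd']
'b': index 1 in ['c', 'b', 'd'] -> ['b', 'c', 'd']
'd': index 2 in ['b', 'c', 'd'] -> ['d', 'b', 'c']
'b': index 1 in ['d', 'b', 'c'] -> ['b', 'd', 'c']
'c': index 2 in ['b', 'd', 'c'] -> ['c', 'b', 'd']
'd': index 2 in ['c', 'b', 'd'] -> ['d', 'c', 'b']
'b': index 2 in ['d', 'c', 'b'] -> ['b', 'd', 'c']
'b': index 0 in ['b', 'd', 'c'] -> ['b', 'd', 'c']
'b': index 0 in ['b', 'd', 'c'] -> ['b', 'd', 'c']
'c': index 2 in ['b', 'd', 'c'] -> ['c', 'b', 'd']
'c': index 0 in ['c', 'b', 'd'] -> ['c', 'b', 'd']


Output: [1, 1, 2, 1, 2, 2, 2, 0, 0, 2, 0]


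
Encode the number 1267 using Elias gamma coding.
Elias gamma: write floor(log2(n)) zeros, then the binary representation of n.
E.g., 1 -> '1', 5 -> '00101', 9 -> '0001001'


num_bits = floor(log2(1267)) + 1 = 11
leading_zeros = num_bits - 1 = 10
binary(1267) = 10011110011

Elias gamma(1267) = '0000000000' + '10011110011' = 000000000010011110011 (21 bits)


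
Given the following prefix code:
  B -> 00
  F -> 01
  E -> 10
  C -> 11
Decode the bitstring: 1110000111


Decoding step by step:
Bits 11 -> C
Bits 10 -> E
Bits 00 -> B
Bits 01 -> F
Bits 11 -> C


Decoded message: CEBFC


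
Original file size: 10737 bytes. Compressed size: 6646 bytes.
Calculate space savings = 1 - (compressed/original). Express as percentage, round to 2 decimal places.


ratio = compressed/original = 6646/10737 = 0.618981
savings = 1 - ratio = 1 - 0.618981 = 0.381019
as a percentage: 0.381019 * 100 = 38.1%

Space savings = 1 - 6646/10737 = 38.1%


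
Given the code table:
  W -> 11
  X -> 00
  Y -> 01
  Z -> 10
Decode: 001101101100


Decoding:
00 -> X
11 -> W
01 -> Y
10 -> Z
11 -> W
00 -> X


Result: XWYZWX


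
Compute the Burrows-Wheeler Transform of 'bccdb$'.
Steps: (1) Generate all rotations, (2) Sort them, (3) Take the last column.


Rotations (sorted):
  0: $bccdb -> last char: b
  1: b$bccd -> last char: d
  2: bccdb$ -> last char: $
  3: ccdb$b -> last char: b
  4: cdb$bc -> last char: c
  5: db$bcc -> last char: c


BWT = bd$bcc


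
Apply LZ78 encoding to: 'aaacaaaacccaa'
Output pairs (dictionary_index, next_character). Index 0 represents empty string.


LZ78 encoding steps:
Dictionary: {0: ''}
Step 1: w='' (idx 0), next='a' -> output (0, 'a'), add 'a' as idx 1
Step 2: w='a' (idx 1), next='a' -> output (1, 'a'), add 'aa' as idx 2
Step 3: w='' (idx 0), next='c' -> output (0, 'c'), add 'c' as idx 3
Step 4: w='aa' (idx 2), next='a' -> output (2, 'a'), add 'aaa' as idx 4
Step 5: w='a' (idx 1), next='c' -> output (1, 'c'), add 'ac' as idx 5
Step 6: w='c' (idx 3), next='c' -> output (3, 'c'), add 'cc' as idx 6
Step 7: w='aa' (idx 2), end of input -> output (2, '')


Encoded: [(0, 'a'), (1, 'a'), (0, 'c'), (2, 'a'), (1, 'c'), (3, 'c'), (2, '')]


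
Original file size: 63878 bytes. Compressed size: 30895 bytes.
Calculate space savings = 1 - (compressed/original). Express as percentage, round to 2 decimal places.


ratio = compressed/original = 30895/63878 = 0.483656
savings = 1 - ratio = 1 - 0.483656 = 0.516344
as a percentage: 0.516344 * 100 = 51.63%

Space savings = 1 - 30895/63878 = 51.63%


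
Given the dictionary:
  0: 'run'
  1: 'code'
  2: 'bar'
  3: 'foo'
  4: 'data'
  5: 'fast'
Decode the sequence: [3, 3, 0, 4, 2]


Look up each index in the dictionary:
  3 -> 'foo'
  3 -> 'foo'
  0 -> 'run'
  4 -> 'data'
  2 -> 'bar'

Decoded: "foo foo run data bar"


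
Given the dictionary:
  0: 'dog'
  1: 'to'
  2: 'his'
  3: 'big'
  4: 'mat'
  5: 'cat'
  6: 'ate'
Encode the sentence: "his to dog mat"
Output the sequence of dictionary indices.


Look up each word in the dictionary:
  'his' -> 2
  'to' -> 1
  'dog' -> 0
  'mat' -> 4

Encoded: [2, 1, 0, 4]


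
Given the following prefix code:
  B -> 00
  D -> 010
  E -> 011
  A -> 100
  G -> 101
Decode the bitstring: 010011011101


Decoding step by step:
Bits 010 -> D
Bits 011 -> E
Bits 011 -> E
Bits 101 -> G


Decoded message: DEEG


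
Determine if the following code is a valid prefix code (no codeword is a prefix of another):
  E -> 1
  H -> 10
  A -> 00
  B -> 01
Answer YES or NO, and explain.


Checking each pair (does one codeword prefix another?):
  E='1' vs H='10': prefix -- VIOLATION

NO -- this is NOT a valid prefix code. E (1) is a prefix of H (10).


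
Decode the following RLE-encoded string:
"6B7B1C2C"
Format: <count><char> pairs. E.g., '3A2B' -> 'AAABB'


Expanding each <count><char> pair:
  6B -> 'BBBBBB'
  7B -> 'BBBBBBB'
  1C -> 'C'
  2C -> 'CC'

Decoded = BBBBBBBBBBBBBCCC


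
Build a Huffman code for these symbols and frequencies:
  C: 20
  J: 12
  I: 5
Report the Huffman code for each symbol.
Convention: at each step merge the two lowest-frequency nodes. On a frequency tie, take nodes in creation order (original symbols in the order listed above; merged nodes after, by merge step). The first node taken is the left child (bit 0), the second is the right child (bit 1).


Huffman tree construction:
Step 1: Merge I(5) + J(12) = 17
Step 2: Merge (I+J)(17) + C(20) = 37
Read each symbol's code off the tree from the root (left child = 0, right child = 1).

Codes:
  C: 1 (length 1)
  J: 01 (length 2)
  I: 00 (length 2)
Average code length: 54/37 = 1.4595 bits/symbol


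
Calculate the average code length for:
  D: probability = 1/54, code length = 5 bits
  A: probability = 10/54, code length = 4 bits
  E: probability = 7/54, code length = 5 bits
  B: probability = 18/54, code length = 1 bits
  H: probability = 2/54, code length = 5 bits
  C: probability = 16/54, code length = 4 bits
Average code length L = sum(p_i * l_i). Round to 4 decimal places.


Weighted contributions p_i * l_i:
  D: (1/54) * 5 = 5/54
  A: (10/54) * 4 = 40/54
  E: (7/54) * 5 = 35/54
  B: (18/54) * 1 = 18/54
  H: (2/54) * 5 = 10/54
  C: (16/54) * 4 = 64/54
Sum = (5 + 40 + 35 + 18 + 10 + 64)/54 = 172/54

L = 172/54 = 3.1852 bits/symbol


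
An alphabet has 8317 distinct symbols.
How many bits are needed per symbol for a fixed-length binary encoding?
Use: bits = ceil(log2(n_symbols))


log2(8317) = 13.0218
Bracket: 2^13 = 8192 < 8317 <= 2^14 = 16384
So ceil(log2(8317)) = 14

bits = ceil(log2(8317)) = ceil(13.0218) = 14 bits


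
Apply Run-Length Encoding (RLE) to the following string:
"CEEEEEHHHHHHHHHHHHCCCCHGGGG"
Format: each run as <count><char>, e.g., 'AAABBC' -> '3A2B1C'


Scanning runs left to right:
  i=0: run of 'C' x 1 -> '1C'
  i=1: run of 'E' x 5 -> '5E'
  i=6: run of 'H' x 12 -> '12H'
  i=18: run of 'C' x 4 -> '4C'
  i=22: run of 'H' x 1 -> '1H'
  i=23: run of 'G' x 4 -> '4G'

RLE = 1C5E12H4C1H4G


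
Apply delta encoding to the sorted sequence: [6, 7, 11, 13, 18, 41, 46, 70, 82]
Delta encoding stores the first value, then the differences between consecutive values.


First value: 6
Deltas:
  7 - 6 = 1
  11 - 7 = 4
  13 - 11 = 2
  18 - 13 = 5
  41 - 18 = 23
  46 - 41 = 5
  70 - 46 = 24
  82 - 70 = 12


Delta encoded: [6, 1, 4, 2, 5, 23, 5, 24, 12]


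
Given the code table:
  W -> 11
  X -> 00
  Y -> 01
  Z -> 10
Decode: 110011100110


Decoding:
11 -> W
00 -> X
11 -> W
10 -> Z
01 -> Y
10 -> Z


Result: WXWZYZ


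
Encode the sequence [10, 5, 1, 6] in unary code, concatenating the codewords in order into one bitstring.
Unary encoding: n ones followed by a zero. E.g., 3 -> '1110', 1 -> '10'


Encode each number as n ones followed by a terminating 0:
  10 -> 11111111110 (11 bits)
  5 -> 111110 (6 bits)
  1 -> 10 (2 bits)
  6 -> 1111110 (7 bits)
Total length = 11 + 6 + 2 + 7 = 26 bits.

Unary([10, 5, 1, 6]) = 11111111110111110101111110 (26 bits)


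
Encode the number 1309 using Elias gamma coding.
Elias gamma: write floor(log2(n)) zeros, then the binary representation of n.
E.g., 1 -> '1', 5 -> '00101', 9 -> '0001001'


num_bits = floor(log2(1309)) + 1 = 11
leading_zeros = num_bits - 1 = 10
binary(1309) = 10100011101

Elias gamma(1309) = '0000000000' + '10100011101' = 000000000010100011101 (21 bits)


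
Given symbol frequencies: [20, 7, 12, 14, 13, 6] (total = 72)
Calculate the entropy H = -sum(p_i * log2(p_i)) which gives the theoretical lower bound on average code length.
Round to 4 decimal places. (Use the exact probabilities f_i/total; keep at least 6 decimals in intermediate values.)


Per-symbol terms -p_i * log2(p_i) with p_i = f_i/72:
  p = 20/72 = 0.277778: log2(p) = -1.847997, -p*log2(p) = 0.513332
  p = 7/72 = 0.097222: log2(p) = -3.362570, -p*log2(p) = 0.326917
  p = 12/72 = 0.166667: log2(p) = -2.584963, -p*log2(p) = 0.430827
  p = 14/72 = 0.194444: log2(p) = -2.362570, -p*log2(p) = 0.459389
  p = 13/72 = 0.180556: log2(p) = -2.469485, -p*log2(p) = 0.445879
  p = 6/72 = 0.083333: log2(p) = -3.584963, -p*log2(p) = 0.298747
H = 0.513332 + 0.326917 + 0.430827 + 0.459389 + 0.445879 + 0.298747 = 2.475091

H = 2.4751 bits/symbol


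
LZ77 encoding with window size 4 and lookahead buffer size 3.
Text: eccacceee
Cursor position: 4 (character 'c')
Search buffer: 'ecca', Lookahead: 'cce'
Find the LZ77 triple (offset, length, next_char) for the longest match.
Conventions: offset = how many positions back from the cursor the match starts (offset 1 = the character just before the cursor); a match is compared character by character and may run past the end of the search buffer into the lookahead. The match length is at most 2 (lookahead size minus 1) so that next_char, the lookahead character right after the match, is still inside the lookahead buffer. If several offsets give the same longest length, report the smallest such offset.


Try each offset into the search buffer:
  offset=1 (pos 3, char 'a'): match length 0
  offset=2 (pos 2, char 'c'): match length 1
  offset=3 (pos 1, char 'c'): match length 2
  offset=4 (pos 0, char 'e'): match length 0
Longest match has length 2 at offset 3.
next_char = character at position 4 + 2 = 6 -> 'e'

Best match: offset=3, length=2 (matching 'cc' starting at position 1)
LZ77 triple: (3, 2, 'e')


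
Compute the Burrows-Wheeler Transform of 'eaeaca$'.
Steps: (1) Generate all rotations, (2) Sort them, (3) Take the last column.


Rotations (sorted):
  0: $eaeaca -> last char: a
  1: a$eaeac -> last char: c
  2: aca$eae -> last char: e
  3: aeaca$e -> last char: e
  4: ca$eaea -> last char: a
  5: eaca$ea -> last char: a
  6: eaeaca$ -> last char: $


BWT = aceeaa$


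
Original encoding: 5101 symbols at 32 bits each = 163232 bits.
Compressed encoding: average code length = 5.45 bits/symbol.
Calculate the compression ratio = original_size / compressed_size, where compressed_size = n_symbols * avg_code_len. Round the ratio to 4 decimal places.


original_size = n_symbols * orig_bits = 5101 * 32 = 163232 bits
compressed_size = n_symbols * avg_code_len = 5101 * 5.45 = 27800.45 bits
ratio = original_size / compressed_size = 163232 / 27800.45 = 5.8716

Compression ratio = 5.8716


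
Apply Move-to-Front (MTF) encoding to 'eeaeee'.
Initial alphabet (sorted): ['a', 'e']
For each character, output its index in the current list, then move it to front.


MTF encoding:
'e': index 1 in ['a', 'e'] -> ['e', 'a']
'e': index 0 in ['e', 'a'] -> ['e', 'a']
'a': index 1 in ['e', 'a'] -> ['a', 'e']
'e': index 1 in ['a', 'e'] -> ['e', 'a']
'e': index 0 in ['e', 'a'] -> ['e', 'a']
'e': index 0 in ['e', 'a'] -> ['e', 'a']


Output: [1, 0, 1, 1, 0, 0]


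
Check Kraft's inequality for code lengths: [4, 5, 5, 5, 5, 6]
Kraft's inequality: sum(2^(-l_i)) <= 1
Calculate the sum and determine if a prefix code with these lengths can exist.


Sum = 2^(-4) + 2^(-5) + 2^(-5) + 2^(-5) + 2^(-5) + 2^(-6)
    = 0.0625 + 0.03125 + 0.03125 + 0.03125 + 0.03125 + 0.015625
    = 13/64 = 0.203125
Since 0.203125 <= 1, Kraft's inequality IS satisfied.
A prefix code with these lengths CAN exist.

Kraft sum = 0.203125. Satisfied.


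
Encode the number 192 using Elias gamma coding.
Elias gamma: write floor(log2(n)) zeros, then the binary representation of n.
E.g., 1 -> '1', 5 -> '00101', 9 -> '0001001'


num_bits = floor(log2(192)) + 1 = 8
leading_zeros = num_bits - 1 = 7
binary(192) = 11000000

Elias gamma(192) = '0000000' + '11000000' = 000000011000000 (15 bits)


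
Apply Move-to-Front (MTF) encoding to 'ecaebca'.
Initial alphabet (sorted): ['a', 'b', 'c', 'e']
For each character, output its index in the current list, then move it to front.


MTF encoding:
'e': index 3 in ['a', 'b', 'c', 'e'] -> ['e', 'a', 'b', 'c']
'c': index 3 in ['e', 'a', 'b', 'c'] -> ['c', 'e', 'a', 'b']
'a': index 2 in ['c', 'e', 'a', 'b'] -> ['a', 'c', 'e', 'b']
'e': index 2 in ['a', 'c', 'e', 'b'] -> ['e', 'a', 'c', 'b']
'b': index 3 in ['e', 'a', 'c', 'b'] -> ['b', 'e', 'a', 'c']
'c': index 3 in ['b', 'e', 'a', 'c'] -> ['c', 'b', 'e', 'a']
'a': index 3 in ['c', 'b', 'e', 'a'] -> ['a', 'c', 'b', 'e']


Output: [3, 3, 2, 2, 3, 3, 3]


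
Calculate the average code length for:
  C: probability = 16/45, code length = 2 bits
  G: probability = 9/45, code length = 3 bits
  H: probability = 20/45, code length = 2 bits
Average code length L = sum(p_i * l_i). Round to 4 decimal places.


Weighted contributions p_i * l_i:
  C: (16/45) * 2 = 32/45
  G: (9/45) * 3 = 27/45
  H: (20/45) * 2 = 40/45
Sum = (32 + 27 + 40)/45 = 99/45

L = 99/45 = 2.2000 bits/symbol


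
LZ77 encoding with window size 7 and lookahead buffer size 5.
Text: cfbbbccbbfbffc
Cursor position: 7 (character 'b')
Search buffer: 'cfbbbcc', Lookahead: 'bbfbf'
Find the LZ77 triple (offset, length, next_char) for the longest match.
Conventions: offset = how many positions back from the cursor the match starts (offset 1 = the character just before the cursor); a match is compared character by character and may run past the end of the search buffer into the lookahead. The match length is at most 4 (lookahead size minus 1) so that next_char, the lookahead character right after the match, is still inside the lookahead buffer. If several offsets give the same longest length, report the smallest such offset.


Try each offset into the search buffer:
  offset=1 (pos 6, char 'c'): match length 0
  offset=2 (pos 5, char 'c'): match length 0
  offset=3 (pos 4, char 'b'): match length 1
  offset=4 (pos 3, char 'b'): match length 2
  offset=5 (pos 2, char 'b'): match length 2
  offset=6 (pos 1, char 'f'): match length 0
  offset=7 (pos 0, char 'c'): match length 0
Longest match has length 2, found at offsets 4, 5; take the smallest, offset 4.
next_char = character at position 7 + 2 = 9 -> 'f'

Best match: offset=4, length=2 (matching 'bb' starting at position 3)
LZ77 triple: (4, 2, 'f')


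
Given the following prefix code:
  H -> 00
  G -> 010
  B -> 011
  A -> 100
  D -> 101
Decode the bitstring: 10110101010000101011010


Decoding step by step:
Bits 101 -> D
Bits 101 -> D
Bits 010 -> G
Bits 100 -> A
Bits 00 -> H
Bits 101 -> D
Bits 011 -> B
Bits 010 -> G


Decoded message: DDGAHDBG


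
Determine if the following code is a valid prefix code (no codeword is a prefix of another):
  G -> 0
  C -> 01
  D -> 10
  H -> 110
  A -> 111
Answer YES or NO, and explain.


Checking each pair (does one codeword prefix another?):
  G='0' vs C='01': prefix -- VIOLATION

NO -- this is NOT a valid prefix code. G (0) is a prefix of C (01).
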